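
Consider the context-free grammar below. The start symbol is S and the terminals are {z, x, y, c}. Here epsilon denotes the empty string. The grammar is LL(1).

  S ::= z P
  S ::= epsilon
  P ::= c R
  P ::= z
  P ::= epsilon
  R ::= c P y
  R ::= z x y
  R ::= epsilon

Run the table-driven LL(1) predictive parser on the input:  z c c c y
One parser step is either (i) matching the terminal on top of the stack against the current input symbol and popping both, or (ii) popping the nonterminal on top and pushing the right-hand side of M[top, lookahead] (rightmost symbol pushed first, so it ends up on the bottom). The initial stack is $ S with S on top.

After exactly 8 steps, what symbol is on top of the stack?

R

     Stack    Input        Action
  1  $ S      z c c c y $  expand S ::= z P
  2  $ P z    z c c c y $  match z
  3  $ P      c c c y $    expand P ::= c R
  4  $ R c    c c c y $    match c
  5  $ R      c c y $      expand R ::= c P y
  6  $ y P c  c c y $      match c
  7  $ y P    c y $        expand P ::= c R
  8  $ y R c  c y $        match c
Stack after step 8: $ y R (top = R).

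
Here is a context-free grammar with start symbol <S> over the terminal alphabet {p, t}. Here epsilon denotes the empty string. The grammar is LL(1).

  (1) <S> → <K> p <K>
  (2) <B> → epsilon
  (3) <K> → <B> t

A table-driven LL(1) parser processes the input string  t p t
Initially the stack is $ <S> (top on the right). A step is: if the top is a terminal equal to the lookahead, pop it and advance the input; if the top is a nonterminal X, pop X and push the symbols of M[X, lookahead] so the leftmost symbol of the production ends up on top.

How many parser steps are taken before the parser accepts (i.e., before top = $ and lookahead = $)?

8

step 1: stack=$ <S>  input=t p t $  — expand <S> → <K> p <K>
step 2: stack=$ <K> p <K>  input=t p t $  — expand <K> → <B> t
step 3: stack=$ <K> p t <B>  input=t p t $  — expand <B> → epsilon
step 4: stack=$ <K> p t  input=t p t $  — match t
step 5: stack=$ <K> p  input=p t $  — match p
step 6: stack=$ <K>  input=t $  — expand <K> → <B> t
step 7: stack=$ t <B>  input=t $  — expand <B> → epsilon
step 8: stack=$ t  input=t $  — match t
Accept reached after 8 steps.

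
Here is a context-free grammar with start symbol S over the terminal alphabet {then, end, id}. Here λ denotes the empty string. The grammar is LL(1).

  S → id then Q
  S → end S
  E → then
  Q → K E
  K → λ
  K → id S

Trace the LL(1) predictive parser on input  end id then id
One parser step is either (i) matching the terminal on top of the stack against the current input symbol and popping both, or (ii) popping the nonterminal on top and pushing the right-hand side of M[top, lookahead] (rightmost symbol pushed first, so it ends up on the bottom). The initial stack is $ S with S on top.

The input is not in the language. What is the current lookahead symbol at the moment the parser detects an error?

step 1: stack=$ S  input=end id then id $  — expand S → end S
step 2: stack=$ S end  input=end id then id $  — match end
step 3: stack=$ S  input=id then id $  — expand S → id then Q
step 4: stack=$ Q then id  input=id then id $  — match id
step 5: stack=$ Q then  input=then id $  — match then
step 6: stack=$ Q  input=id $  — expand Q → K E
step 7: stack=$ E K  input=id $  — expand K → id S
step 8: stack=$ E S id  input=id $  — match id
step 9: stack=$ E S  input=$  — error: M[S, $] is empty

$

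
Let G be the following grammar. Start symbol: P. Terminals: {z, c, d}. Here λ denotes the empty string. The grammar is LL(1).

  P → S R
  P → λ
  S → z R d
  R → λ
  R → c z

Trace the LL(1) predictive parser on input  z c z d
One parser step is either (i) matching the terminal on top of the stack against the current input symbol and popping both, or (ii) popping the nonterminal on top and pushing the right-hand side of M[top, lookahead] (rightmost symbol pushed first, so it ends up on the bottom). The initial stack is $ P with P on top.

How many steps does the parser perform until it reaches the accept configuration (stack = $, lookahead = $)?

step 1: stack=$ P  input=z c z d $  — expand P → S R
step 2: stack=$ R S  input=z c z d $  — expand S → z R d
step 3: stack=$ R d R z  input=z c z d $  — match z
step 4: stack=$ R d R  input=c z d $  — expand R → c z
step 5: stack=$ R d z c  input=c z d $  — match c
step 6: stack=$ R d z  input=z d $  — match z
step 7: stack=$ R d  input=d $  — match d
step 8: stack=$ R  input=$  — expand R → λ
Accept reached after 8 steps.

8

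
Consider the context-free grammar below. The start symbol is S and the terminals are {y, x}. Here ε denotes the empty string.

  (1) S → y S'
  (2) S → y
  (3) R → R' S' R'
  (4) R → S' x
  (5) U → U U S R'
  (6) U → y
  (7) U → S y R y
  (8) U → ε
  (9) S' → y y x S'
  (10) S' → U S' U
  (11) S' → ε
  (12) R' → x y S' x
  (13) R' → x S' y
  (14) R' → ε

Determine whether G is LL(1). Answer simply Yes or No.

No

FIRST(S) = {y}
FIRST(R) = {ε, x, y}
FIRST(U) = {ε, y}
FIRST(S') = {ε, y}
FIRST(R') = {ε, x}
FOLLOW(S) = {$, x, y}
FOLLOW(R) = {y}
FOLLOW(U) = {$, x, y}
FOLLOW(S') = {$, x, y}
FOLLOW(R') = {$, x, y}
Cell M[R, x] receives both R → R' S' R' and R → S' x — the grammar is not LL(1).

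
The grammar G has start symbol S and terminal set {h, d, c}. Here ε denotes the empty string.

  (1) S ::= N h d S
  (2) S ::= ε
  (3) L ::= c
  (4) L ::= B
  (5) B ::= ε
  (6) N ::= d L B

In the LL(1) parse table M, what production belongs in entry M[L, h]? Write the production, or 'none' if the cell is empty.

FIRST(B) = {ε}
FIRST(N) = {d}
FIRST(S) = {ε, d}  (via N h d S)
FIRST(L) = {ε, c}  (via B)
FOLLOW(S) includes $ since S is the start symbol.
FOLLOW(N): in S::=N h d S, N is followed by h d S with FIRST {h}. Thus FOLLOW(N) = {h}.
FOLLOW(L): in N::=d L B, L is followed by B with FIRST {ε}; in N::=d L B, the suffix after L is nullable, so FOLLOW(L) ⊇ FOLLOW(N) = {h}. Thus FOLLOW(L) = {h}.
For L ::= c: FIRST(c) = {c}, so it goes in M[L, t] for t ∈ {c}.
For L ::= B: FIRST(B) = {ε}, so it goes in M[L, t] for t ∈ {}; since ε ∈ FIRST, also for every t ∈ FOLLOW(L) = {h}.

L ::= B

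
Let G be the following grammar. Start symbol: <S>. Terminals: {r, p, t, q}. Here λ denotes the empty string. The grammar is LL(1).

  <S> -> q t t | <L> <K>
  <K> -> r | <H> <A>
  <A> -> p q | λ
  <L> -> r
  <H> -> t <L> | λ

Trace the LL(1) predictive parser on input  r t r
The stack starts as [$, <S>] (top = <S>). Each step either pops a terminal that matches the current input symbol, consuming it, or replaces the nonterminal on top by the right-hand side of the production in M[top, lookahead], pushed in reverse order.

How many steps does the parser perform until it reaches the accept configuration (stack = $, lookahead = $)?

step 1: stack=$ <S>  input=r t r $  — expand <S> -> <L> <K>
step 2: stack=$ <K> <L>  input=r t r $  — expand <L> -> r
step 3: stack=$ <K> r  input=r t r $  — match r
step 4: stack=$ <K>  input=t r $  — expand <K> -> <H> <A>
step 5: stack=$ <A> <H>  input=t r $  — expand <H> -> t <L>
step 6: stack=$ <A> <L> t  input=t r $  — match t
step 7: stack=$ <A> <L>  input=r $  — expand <L> -> r
step 8: stack=$ <A> r  input=r $  — match r
step 9: stack=$ <A>  input=$  — expand <A> -> λ
Accept reached after 9 steps.

9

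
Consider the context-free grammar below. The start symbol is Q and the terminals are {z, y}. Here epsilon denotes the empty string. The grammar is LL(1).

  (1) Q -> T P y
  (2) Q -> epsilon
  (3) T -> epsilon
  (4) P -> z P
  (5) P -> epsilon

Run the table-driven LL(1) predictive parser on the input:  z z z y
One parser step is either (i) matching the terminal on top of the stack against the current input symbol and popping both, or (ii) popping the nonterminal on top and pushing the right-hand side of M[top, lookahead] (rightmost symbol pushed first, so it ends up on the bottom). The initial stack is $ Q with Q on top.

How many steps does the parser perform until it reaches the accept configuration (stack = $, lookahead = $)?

step 1: stack=$ Q  input=z z z y $  — expand Q -> T P y
step 2: stack=$ y P T  input=z z z y $  — expand T -> epsilon
step 3: stack=$ y P  input=z z z y $  — expand P -> z P
step 4: stack=$ y P z  input=z z z y $  — match z
step 5: stack=$ y P  input=z z y $  — expand P -> z P
step 6: stack=$ y P z  input=z z y $  — match z
step 7: stack=$ y P  input=z y $  — expand P -> z P
step 8: stack=$ y P z  input=z y $  — match z
step 9: stack=$ y P  input=y $  — expand P -> epsilon
step 10: stack=$ y  input=y $  — match y
Accept reached after 10 steps.

10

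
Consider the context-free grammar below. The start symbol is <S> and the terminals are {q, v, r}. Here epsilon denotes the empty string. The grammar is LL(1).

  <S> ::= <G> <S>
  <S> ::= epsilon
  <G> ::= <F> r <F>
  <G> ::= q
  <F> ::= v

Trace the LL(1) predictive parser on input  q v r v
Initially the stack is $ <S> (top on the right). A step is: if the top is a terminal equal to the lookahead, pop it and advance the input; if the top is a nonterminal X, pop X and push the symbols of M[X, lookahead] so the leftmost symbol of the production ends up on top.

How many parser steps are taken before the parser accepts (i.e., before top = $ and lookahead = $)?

      Stack            Input      Action
   1  $ <S>            q v r v $  expand <S> ::= <G> <S>
   2  $ <S> <G>        q v r v $  expand <G> ::= q
   3  $ <S> q          q v r v $  match q
   4  $ <S>            v r v $    expand <S> ::= <G> <S>
   5  $ <S> <G>        v r v $    expand <G> ::= <F> r <F>
   6  $ <S> <F> r <F>  v r v $    expand <F> ::= v
   7  $ <S> <F> r v    v r v $    match v
   8  $ <S> <F> r      r v $      match r
   9  $ <S> <F>        v $        expand <F> ::= v
  10  $ <S> v          v $        match v
  11  $ <S>            $          expand <S> ::= epsilon
Accept reached after 11 steps.

11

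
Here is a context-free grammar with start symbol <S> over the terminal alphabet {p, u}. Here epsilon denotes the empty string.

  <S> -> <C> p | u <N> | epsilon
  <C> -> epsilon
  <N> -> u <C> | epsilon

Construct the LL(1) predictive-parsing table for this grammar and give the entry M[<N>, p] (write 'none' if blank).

FIRST(<C>) = {epsilon}
FIRST(<N>) = {epsilon, u}
FIRST(<S>) = {epsilon, p, u}  (via <C> p)
FOLLOW(<S>) includes $ since <S> is the start symbol.
FOLLOW(<S>): <S> appears on no right-hand side. Thus FOLLOW(<S>) = {$}.
FOLLOW(<N>): in <S>->u <N>, the suffix after <N> is empty, so FOLLOW(<N>) ⊇ FOLLOW(<S>) = {$}. Thus FOLLOW(<N>) = {$}.
For <N> -> u <C>: FIRST(u <C>) = {u}, so it goes in M[<N>, t] for t ∈ {u}.
For <N> -> epsilon: FIRST(epsilon) = {epsilon}, so it goes in M[<N>, t] for t ∈ {}; since epsilon ∈ FIRST, also for every t ∈ FOLLOW(<N>) = {$}.
None of these place a production in M[<N>, p].

none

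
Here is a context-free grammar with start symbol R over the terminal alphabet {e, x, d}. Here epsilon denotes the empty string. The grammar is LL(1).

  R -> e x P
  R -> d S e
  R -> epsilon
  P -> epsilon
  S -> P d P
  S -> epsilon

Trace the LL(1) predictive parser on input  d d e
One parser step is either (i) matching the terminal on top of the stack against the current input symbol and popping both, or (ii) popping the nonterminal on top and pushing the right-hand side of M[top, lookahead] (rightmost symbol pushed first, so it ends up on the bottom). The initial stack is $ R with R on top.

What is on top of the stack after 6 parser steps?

step 1: stack=$ R  input=d d e $  — expand R -> d S e
step 2: stack=$ e S d  input=d d e $  — match d
step 3: stack=$ e S  input=d e $  — expand S -> P d P
step 4: stack=$ e P d P  input=d e $  — expand P -> epsilon
step 5: stack=$ e P d  input=d e $  — match d
step 6: stack=$ e P  input=e $  — expand P -> epsilon
Stack after step 6: $ e (top = e).

e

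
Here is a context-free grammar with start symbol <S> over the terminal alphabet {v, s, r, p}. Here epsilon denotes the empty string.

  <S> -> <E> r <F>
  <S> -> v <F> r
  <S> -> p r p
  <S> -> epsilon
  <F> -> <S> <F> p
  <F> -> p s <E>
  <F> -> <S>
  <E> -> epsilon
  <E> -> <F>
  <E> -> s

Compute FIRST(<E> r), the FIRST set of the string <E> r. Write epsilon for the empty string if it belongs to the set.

{p, r, s, v}

FIRST(<S>): from <S>-><E> r <F> we get {p, r, s, v}; from <S>->v <F> r we get {v}; from <S>->p r p we get {p}; from <S>->epsilon we get {epsilon}. So FIRST(<S>) = {epsilon, p, r, s, v}.
FIRST(<F>): from <F>-><S> <F> p we get {p, r, s, v}; from <F>->p s <E> we get {p}; from <F>-><S> we get {epsilon, p, r, s, v}. So FIRST(<F>) = {epsilon, p, r, s, v}.
FIRST(<E>): from <E>->epsilon we get {epsilon}; from <E>-><F> we get {epsilon, p, r, s, v}; from <E>->s we get {s}. So FIRST(<E>) = {epsilon, p, r, s, v}.
FIRST(<E> r): take FIRST of each symbol in turn, carrying on past any symbol whose FIRST contains epsilon; result {p, r, s, v}.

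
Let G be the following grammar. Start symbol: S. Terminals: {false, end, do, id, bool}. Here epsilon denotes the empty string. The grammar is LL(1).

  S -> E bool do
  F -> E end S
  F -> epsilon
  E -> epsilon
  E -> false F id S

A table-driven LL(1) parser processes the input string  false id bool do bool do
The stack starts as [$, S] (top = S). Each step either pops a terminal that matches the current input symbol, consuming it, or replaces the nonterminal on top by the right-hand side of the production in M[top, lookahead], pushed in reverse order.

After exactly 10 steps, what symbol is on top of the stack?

      Stack                   Input                       Action
   1  $ S                     false id bool do bool do $  expand S -> E bool do
   2  $ do bool E             false id bool do bool do $  expand E -> false F id S
   3  $ do bool S id F false  false id bool do bool do $  match false
   4  $ do bool S id F        id bool do bool do $        expand F -> epsilon
   5  $ do bool S id          id bool do bool do $        match id
   6  $ do bool S             bool do bool do $           expand S -> E bool do
   7  $ do bool do bool E     bool do bool do $           expand E -> epsilon
   8  $ do bool do bool       bool do bool do $           match bool
   9  $ do bool do            do bool do $                match do
  10  $ do bool               bool do $                   match bool
Stack after step 10: $ do (top = do).

do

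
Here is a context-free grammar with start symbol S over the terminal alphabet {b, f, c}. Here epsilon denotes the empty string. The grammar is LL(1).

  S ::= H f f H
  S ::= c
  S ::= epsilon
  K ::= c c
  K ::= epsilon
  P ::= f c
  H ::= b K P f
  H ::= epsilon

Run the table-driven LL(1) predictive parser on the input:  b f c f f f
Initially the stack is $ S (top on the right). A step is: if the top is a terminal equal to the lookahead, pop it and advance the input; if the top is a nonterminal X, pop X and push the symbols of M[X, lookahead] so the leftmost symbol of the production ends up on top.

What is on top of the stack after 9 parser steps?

step 1: stack=$ S  input=b f c f f f $  — expand S ::= H f f H
step 2: stack=$ H f f H  input=b f c f f f $  — expand H ::= b K P f
step 3: stack=$ H f f f P K b  input=b f c f f f $  — match b
step 4: stack=$ H f f f P K  input=f c f f f $  — expand K ::= epsilon
step 5: stack=$ H f f f P  input=f c f f f $  — expand P ::= f c
step 6: stack=$ H f f f c f  input=f c f f f $  — match f
step 7: stack=$ H f f f c  input=c f f f $  — match c
step 8: stack=$ H f f f  input=f f f $  — match f
step 9: stack=$ H f f  input=f f $  — match f
Stack after step 9: $ H f (top = f).

f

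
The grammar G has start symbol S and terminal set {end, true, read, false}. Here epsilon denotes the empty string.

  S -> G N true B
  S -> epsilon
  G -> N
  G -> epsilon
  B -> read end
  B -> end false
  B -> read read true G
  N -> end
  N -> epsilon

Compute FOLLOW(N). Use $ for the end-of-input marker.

{$, end, true}

FIRST(B) = {end, read}
FIRST(N) = {epsilon, end}
FIRST(G) = {epsilon, end}  (via N)
FIRST(S) = {epsilon, end, true}  (via G N true B)
FOLLOW(S) includes $ since S is the start symbol.
FOLLOW(S): S appears on no right-hand side. Thus FOLLOW(S) = {$}.
FOLLOW(B): in S->G N true B, the suffix after B is empty, so FOLLOW(B) ⊇ FOLLOW(S) = {$}. Thus FOLLOW(B) = {$}.
FOLLOW(G): in S->G N true B, G is followed by N true B with FIRST {end, true}; in B->read read true G, the suffix after G is empty, so FOLLOW(G) ⊇ FOLLOW(B) = {$}. Thus FOLLOW(G) = {$, end, true}.
FOLLOW(N): in S->G N true B, N is followed by true B with FIRST {true}; in G->N, the suffix after N is empty, so FOLLOW(N) ⊇ FOLLOW(G) = {$, end, true}. Thus FOLLOW(N) = {$, end, true}.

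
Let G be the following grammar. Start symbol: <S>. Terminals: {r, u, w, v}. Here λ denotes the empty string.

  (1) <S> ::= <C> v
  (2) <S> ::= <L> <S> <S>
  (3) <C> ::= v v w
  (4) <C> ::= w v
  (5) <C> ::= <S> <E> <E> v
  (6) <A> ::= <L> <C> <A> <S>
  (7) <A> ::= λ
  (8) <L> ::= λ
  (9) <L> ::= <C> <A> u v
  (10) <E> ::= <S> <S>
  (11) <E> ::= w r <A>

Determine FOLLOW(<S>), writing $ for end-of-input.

FIRST(<S>) = {v, w}  (via <C> v, <L> <S> <S>)
FIRST(<C>) = {v, w}  (via <S> <E> <E> v)
FIRST(<E>) = {v, w}  (via <S> <S>)
FIRST(<L>) = {λ, v, w}  (via <C> <A> u v)
FIRST(<A>) = {λ, v, w}  (via <L> <C> <A> <S>)
FOLLOW(<S>) includes $ since <S> is the start symbol.
FOLLOW(<C>): in <S>::=<C> v, <C> is followed by v with FIRST {v}; in <A>::=<L> <C> <A> <S>, <C> is followed by <A> <S> with FIRST {v, w}; in <L>::=<C> <A> u v, <C> is followed by <A> u v with FIRST {u, v, w}. Thus FOLLOW(<C>) = {u, v, w}.
FOLLOW(<L>): in <S>::=<L> <S> <S>, <L> is followed by <S> <S> with FIRST {v, w}; in <A>::=<L> <C> <A> <S>, <L> is followed by <C> <A> <S> with FIRST {v, w}. Thus FOLLOW(<L>) = {v, w}.
FOLLOW(<E>): in <C>::=<S> <E> <E> v (occurrence 1), <E> is followed by <E> v with FIRST {v, w}; in <C>::=<S> <E> <E> v (occurrence 2), <E> is followed by v with FIRST {v}. Thus FOLLOW(<E>) = {v, w}.
FOLLOW(<A>): in <A>::=<L> <C> <A> <S>, <A> is followed by <S> with FIRST {v, w}; in <L>::=<C> <A> u v, <A> is followed by u v with FIRST {u}; in <E>::=w r <A>, the suffix after <A> is empty, so FOLLOW(<A>) ⊇ FOLLOW(<E>) = {v, w}. Thus FOLLOW(<A>) = {u, v, w}.
FOLLOW(<S>): in <S>::=<L> <S> <S> (occurrence 1), <S> is followed by <S> with FIRST {v, w}; in <S>::=<L> <S> <S> (occurrence 2), the suffix after <S> is empty (adds nothing new); in <C>::=<S> <E> <E> v, <S> is followed by <E> <E> v with FIRST {v, w}; in <A>::=<L> <C> <A> <S>, the suffix after <S> is empty, so FOLLOW(<S>) ⊇ FOLLOW(<A>) = {u, v, w}; in <E>::=<S> <S> (occurrence 1), <S> is followed by <S> with FIRST {v, w}; in <E>::=<S> <S> (occurrence 2), the suffix after <S> is empty, so FOLLOW(<S>) ⊇ FOLLOW(<E>) = {v, w}. Thus FOLLOW(<S>) = {$, u, v, w}.

{$, u, v, w}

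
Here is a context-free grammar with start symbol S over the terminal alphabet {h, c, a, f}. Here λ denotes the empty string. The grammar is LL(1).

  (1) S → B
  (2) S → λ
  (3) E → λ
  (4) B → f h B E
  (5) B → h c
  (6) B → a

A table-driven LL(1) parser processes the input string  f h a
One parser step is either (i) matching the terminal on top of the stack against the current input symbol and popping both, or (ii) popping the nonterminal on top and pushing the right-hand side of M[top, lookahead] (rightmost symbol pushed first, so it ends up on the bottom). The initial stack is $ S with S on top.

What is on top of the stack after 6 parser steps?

step 1: stack=$ S  input=f h a $  — expand S → B
step 2: stack=$ B  input=f h a $  — expand B → f h B E
step 3: stack=$ E B h f  input=f h a $  — match f
step 4: stack=$ E B h  input=h a $  — match h
step 5: stack=$ E B  input=a $  — expand B → a
step 6: stack=$ E a  input=a $  — match a
Stack after step 6: $ E (top = E).

E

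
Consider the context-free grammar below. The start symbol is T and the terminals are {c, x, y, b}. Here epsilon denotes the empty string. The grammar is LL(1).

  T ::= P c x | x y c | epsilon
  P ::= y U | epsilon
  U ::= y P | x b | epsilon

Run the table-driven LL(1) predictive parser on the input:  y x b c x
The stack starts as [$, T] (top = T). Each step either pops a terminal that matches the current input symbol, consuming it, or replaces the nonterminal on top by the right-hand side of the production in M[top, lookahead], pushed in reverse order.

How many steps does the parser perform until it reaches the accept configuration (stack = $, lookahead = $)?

step 1: stack=$ T  input=y x b c x $  — expand T ::= P c x
step 2: stack=$ x c P  input=y x b c x $  — expand P ::= y U
step 3: stack=$ x c U y  input=y x b c x $  — match y
step 4: stack=$ x c U  input=x b c x $  — expand U ::= x b
step 5: stack=$ x c b x  input=x b c x $  — match x
step 6: stack=$ x c b  input=b c x $  — match b
step 7: stack=$ x c  input=c x $  — match c
step 8: stack=$ x  input=x $  — match x
Accept reached after 8 steps.

8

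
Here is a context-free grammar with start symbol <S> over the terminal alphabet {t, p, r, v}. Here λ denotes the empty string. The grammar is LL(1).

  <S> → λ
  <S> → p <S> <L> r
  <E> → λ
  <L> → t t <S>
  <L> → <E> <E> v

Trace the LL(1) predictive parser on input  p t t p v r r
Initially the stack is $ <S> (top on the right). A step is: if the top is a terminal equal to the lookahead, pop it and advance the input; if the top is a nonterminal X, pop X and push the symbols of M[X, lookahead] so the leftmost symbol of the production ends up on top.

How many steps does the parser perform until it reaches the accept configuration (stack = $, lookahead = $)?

      Stack            Input            Action
   1  $ <S>            p t t p v r r $  expand <S> → p <S> <L> r
   2  $ r <L> <S> p    p t t p v r r $  match p
   3  $ r <L> <S>      t t p v r r $    expand <S> → λ
   4  $ r <L>          t t p v r r $    expand <L> → t t <S>
   5  $ r <S> t t      t t p v r r $    match t
   6  $ r <S> t        t p v r r $      match t
   7  $ r <S>          p v r r $        expand <S> → p <S> <L> r
   8  $ r r <L> <S> p  p v r r $        match p
   9  $ r r <L> <S>    v r r $          expand <S> → λ
  10  $ r r <L>        v r r $          expand <L> → <E> <E> v
  11  $ r r v <E> <E>  v r r $          expand <E> → λ
  12  $ r r v <E>      v r r $          expand <E> → λ
  13  $ r r v          v r r $          match v
  14  $ r r            r r $            match r
  15  $ r              r $              match r
Accept reached after 15 steps.

15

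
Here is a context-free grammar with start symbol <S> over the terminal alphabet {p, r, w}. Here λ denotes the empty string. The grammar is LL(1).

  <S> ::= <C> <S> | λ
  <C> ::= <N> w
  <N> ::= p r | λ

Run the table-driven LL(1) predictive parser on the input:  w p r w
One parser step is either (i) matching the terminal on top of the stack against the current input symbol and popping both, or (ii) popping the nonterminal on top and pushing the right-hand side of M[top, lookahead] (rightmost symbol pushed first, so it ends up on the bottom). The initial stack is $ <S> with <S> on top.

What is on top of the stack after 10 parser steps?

step 1: stack=$ <S>  input=w p r w $  — expand <S> ::= <C> <S>
step 2: stack=$ <S> <C>  input=w p r w $  — expand <C> ::= <N> w
step 3: stack=$ <S> w <N>  input=w p r w $  — expand <N> ::= λ
step 4: stack=$ <S> w  input=w p r w $  — match w
step 5: stack=$ <S>  input=p r w $  — expand <S> ::= <C> <S>
step 6: stack=$ <S> <C>  input=p r w $  — expand <C> ::= <N> w
step 7: stack=$ <S> w <N>  input=p r w $  — expand <N> ::= p r
step 8: stack=$ <S> w r p  input=p r w $  — match p
step 9: stack=$ <S> w r  input=r w $  — match r
step 10: stack=$ <S> w  input=w $  — match w
Stack after step 10: $ <S> (top = <S>).

<S>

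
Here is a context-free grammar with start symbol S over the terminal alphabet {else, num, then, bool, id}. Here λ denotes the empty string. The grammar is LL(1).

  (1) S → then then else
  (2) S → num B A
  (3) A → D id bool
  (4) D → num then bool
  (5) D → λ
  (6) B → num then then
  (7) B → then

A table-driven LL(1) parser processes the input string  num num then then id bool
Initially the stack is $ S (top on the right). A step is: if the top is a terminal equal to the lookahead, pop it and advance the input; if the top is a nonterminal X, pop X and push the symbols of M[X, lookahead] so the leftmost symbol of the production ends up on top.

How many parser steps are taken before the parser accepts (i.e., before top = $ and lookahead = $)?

step 1: stack=$ S  input=num num then then id bool $  — expand S → num B A
step 2: stack=$ A B num  input=num num then then id bool $  — match num
step 3: stack=$ A B  input=num then then id bool $  — expand B → num then then
step 4: stack=$ A then then num  input=num then then id bool $  — match num
step 5: stack=$ A then then  input=then then id bool $  — match then
step 6: stack=$ A then  input=then id bool $  — match then
step 7: stack=$ A  input=id bool $  — expand A → D id bool
step 8: stack=$ bool id D  input=id bool $  — expand D → λ
step 9: stack=$ bool id  input=id bool $  — match id
step 10: stack=$ bool  input=bool $  — match bool
Accept reached after 10 steps.

10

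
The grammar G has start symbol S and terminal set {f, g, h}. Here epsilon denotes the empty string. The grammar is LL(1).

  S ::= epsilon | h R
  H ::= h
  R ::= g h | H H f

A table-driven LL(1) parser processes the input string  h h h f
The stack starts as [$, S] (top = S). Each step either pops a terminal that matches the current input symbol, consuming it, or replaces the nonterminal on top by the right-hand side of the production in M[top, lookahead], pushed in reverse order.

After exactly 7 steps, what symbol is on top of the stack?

     Stack    Input      Action
  1  $ S      h h h f $  expand S ::= h R
  2  $ R h    h h h f $  match h
  3  $ R      h h f $    expand R ::= H H f
  4  $ f H H  h h f $    expand H ::= h
  5  $ f H h  h h f $    match h
  6  $ f H    h f $      expand H ::= h
  7  $ f h    h f $      match h
Stack after step 7: $ f (top = f).

f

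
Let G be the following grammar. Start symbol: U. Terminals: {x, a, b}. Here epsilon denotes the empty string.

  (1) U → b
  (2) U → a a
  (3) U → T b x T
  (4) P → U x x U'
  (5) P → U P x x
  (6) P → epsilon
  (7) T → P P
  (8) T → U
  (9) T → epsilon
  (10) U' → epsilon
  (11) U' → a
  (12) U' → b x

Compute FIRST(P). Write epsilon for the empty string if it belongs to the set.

FIRST(U') = {epsilon, a, b}
FIRST(U) = {a, b}  (via T b x T)
FIRST(P) = {epsilon, a, b}  (via U x x U', U P x x)
FIRST(T) = {epsilon, a, b}  (via P P, U)

{epsilon, a, b}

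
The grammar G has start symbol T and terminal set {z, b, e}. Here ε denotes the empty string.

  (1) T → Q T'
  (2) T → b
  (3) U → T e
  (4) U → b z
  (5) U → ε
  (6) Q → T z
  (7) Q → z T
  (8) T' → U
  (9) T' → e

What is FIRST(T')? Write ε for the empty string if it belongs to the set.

{ε, b, e, z}

FIRST(T) = {b, z}  (via Q T')
FIRST(U) = {ε, b, z}  (via T e)
FIRST(Q) = {b, z}  (via T z)
FIRST(T') = {ε, b, e, z}  (via U)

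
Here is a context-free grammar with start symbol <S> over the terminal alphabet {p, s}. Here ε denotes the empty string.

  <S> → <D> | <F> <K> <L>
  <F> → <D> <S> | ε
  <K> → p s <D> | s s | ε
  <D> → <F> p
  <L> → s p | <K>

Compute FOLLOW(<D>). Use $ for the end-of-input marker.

{$, p, s}

FIRST(<K>) = {ε, p, s}
FIRST(<L>) = {ε, p, s}  (via <K>)
FIRST(<S>) = {ε, p, s}  (via <D>, <F> <K> <L>)
FIRST(<F>) = {ε, p}  (via <D> <S>)
FIRST(<D>) = {p}  (via <F> p)
FOLLOW(<S>) includes $ since <S> is the start symbol.
FOLLOW(<S>): in <F>→<D> <S>, the suffix after <S> is empty, so FOLLOW(<S>) ⊇ FOLLOW(<F>) = {$, p, s}. Thus FOLLOW(<S>) = {$, p, s}.
FOLLOW(<F>): in <S>→<F> <K> <L>, <F> is followed by <K> <L> with FIRST {ε, p, s}; in <S>→<F> <K> <L>, the suffix after <F> is nullable, so FOLLOW(<F>) ⊇ FOLLOW(<S>) = {$, p, s}; in <D>→<F> p, <F> is followed by p with FIRST {p}. Thus FOLLOW(<F>) = {$, p, s}.
FOLLOW(<L>): in <S>→<F> <K> <L>, the suffix after <L> is empty, so FOLLOW(<L>) ⊇ FOLLOW(<S>) = {$, p, s}. Thus FOLLOW(<L>) = {$, p, s}.
FOLLOW(<K>): in <S>→<F> <K> <L>, <K> is followed by <L> with FIRST {ε, p, s}; in <S>→<F> <K> <L>, the suffix after <K> is nullable, so FOLLOW(<K>) ⊇ FOLLOW(<S>) = {$, p, s}; in <L>→<K>, the suffix after <K> is empty, so FOLLOW(<K>) ⊇ FOLLOW(<L>) = {$, p, s}. Thus FOLLOW(<K>) = {$, p, s}.
FOLLOW(<D>): in <S>→<D>, the suffix after <D> is empty, so FOLLOW(<D>) ⊇ FOLLOW(<S>) = {$, p, s}; in <F>→<D> <S>, <D> is followed by <S> with FIRST {ε, p, s}; in <F>→<D> <S>, the suffix after <D> is nullable, so FOLLOW(<D>) ⊇ FOLLOW(<F>) = {$, p, s}; in <K>→p s <D>, the suffix after <D> is empty, so FOLLOW(<D>) ⊇ FOLLOW(<K>) = {$, p, s}. Thus FOLLOW(<D>) = {$, p, s}.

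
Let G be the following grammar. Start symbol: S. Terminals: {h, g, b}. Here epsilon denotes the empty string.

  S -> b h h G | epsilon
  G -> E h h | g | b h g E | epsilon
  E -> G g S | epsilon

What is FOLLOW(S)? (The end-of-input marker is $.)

FIRST(S) = {epsilon, b}
FIRST(G) = {epsilon, b, g, h}  (via E h h)
FIRST(E) = {epsilon, b, g, h}  (via G g S)
FOLLOW(S) includes $ since S is the start symbol.
FOLLOW(S): in E->G g S, the suffix after S is empty, so FOLLOW(S) ⊇ FOLLOW(E) = {$, g, h}. Thus FOLLOW(S) = {$, g, h}.
FOLLOW(G): in S->b h h G, the suffix after G is empty, so FOLLOW(G) ⊇ FOLLOW(S) = {$, g, h}; in E->G g S, G is followed by g S with FIRST {g}. Thus FOLLOW(G) = {$, g, h}.
FOLLOW(E): in G->E h h, E is followed by h h with FIRST {h}; in G->b h g E, the suffix after E is empty, so FOLLOW(E) ⊇ FOLLOW(G) = {$, g, h}. Thus FOLLOW(E) = {$, g, h}.

{$, g, h}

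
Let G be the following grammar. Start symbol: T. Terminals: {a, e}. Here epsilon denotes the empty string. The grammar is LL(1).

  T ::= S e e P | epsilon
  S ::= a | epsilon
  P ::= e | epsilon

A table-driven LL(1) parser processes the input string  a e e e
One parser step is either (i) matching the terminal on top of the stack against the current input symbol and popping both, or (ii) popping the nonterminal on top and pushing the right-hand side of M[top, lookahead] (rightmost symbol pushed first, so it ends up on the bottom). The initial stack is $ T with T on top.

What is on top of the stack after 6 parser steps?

     Stack      Input      Action
  1  $ T        a e e e $  expand T ::= S e e P
  2  $ P e e S  a e e e $  expand S ::= a
  3  $ P e e a  a e e e $  match a
  4  $ P e e    e e e $    match e
  5  $ P e      e e $      match e
  6  $ P        e $        expand P ::= e
Stack after step 6: $ e (top = e).

e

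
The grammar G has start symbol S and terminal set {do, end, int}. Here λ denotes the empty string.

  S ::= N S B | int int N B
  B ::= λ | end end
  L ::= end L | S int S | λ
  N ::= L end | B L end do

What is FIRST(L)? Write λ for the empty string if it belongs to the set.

{λ, end, int}

FIRST(B) = {λ, end}
FIRST(S) = {end, int}  (via N S B)
FIRST(L) = {λ, end, int}  (via S int S)
FIRST(N) = {end, int}  (via L end, B L end do)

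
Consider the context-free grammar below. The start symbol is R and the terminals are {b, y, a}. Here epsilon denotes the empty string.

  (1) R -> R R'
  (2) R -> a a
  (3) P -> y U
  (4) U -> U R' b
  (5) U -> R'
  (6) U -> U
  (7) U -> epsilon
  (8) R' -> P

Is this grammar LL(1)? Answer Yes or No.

No

FIRST(R) = {a}
FIRST(P) = {y}
FIRST(U) = {epsilon, y}
FIRST(R') = {y}
FOLLOW(R) = {$, y}
FOLLOW(P) = {$, b, y}
FOLLOW(U) = {$, b, y}
FOLLOW(R') = {$, b, y}
Cell M[R, a] receives both R -> R R' and R -> a a — the grammar is not LL(1).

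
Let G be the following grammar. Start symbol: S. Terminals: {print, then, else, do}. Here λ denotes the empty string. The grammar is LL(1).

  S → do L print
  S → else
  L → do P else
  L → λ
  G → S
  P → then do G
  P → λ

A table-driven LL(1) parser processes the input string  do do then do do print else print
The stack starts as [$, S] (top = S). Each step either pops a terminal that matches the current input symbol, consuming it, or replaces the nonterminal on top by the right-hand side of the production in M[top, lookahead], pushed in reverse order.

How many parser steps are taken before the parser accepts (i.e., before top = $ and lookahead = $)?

step 1: stack=$ S  input=do do then do do print else print $  — expand S → do L print
step 2: stack=$ print L do  input=do do then do do print else print $  — match do
step 3: stack=$ print L  input=do then do do print else print $  — expand L → do P else
step 4: stack=$ print else P do  input=do then do do print else print $  — match do
step 5: stack=$ print else P  input=then do do print else print $  — expand P → then do G
step 6: stack=$ print else G do then  input=then do do print else print $  — match then
step 7: stack=$ print else G do  input=do do print else print $  — match do
step 8: stack=$ print else G  input=do print else print $  — expand G → S
step 9: stack=$ print else S  input=do print else print $  — expand S → do L print
step 10: stack=$ print else print L do  input=do print else print $  — match do
step 11: stack=$ print else print L  input=print else print $  — expand L → λ
step 12: stack=$ print else print  input=print else print $  — match print
step 13: stack=$ print else  input=else print $  — match else
step 14: stack=$ print  input=print $  — match print
Accept reached after 14 steps.

14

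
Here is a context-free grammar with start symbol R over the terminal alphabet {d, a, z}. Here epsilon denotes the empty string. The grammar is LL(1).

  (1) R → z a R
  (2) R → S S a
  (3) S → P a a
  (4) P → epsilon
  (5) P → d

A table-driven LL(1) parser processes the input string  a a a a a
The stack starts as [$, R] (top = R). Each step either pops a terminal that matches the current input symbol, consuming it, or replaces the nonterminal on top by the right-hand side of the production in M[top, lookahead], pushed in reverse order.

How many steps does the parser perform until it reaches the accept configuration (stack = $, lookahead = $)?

10

step 1: stack=$ R  input=a a a a a $  — expand R → S S a
step 2: stack=$ a S S  input=a a a a a $  — expand S → P a a
step 3: stack=$ a S a a P  input=a a a a a $  — expand P → epsilon
step 4: stack=$ a S a a  input=a a a a a $  — match a
step 5: stack=$ a S a  input=a a a a $  — match a
step 6: stack=$ a S  input=a a a $  — expand S → P a a
step 7: stack=$ a a a P  input=a a a $  — expand P → epsilon
step 8: stack=$ a a a  input=a a a $  — match a
step 9: stack=$ a a  input=a a $  — match a
step 10: stack=$ a  input=a $  — match a
Accept reached after 10 steps.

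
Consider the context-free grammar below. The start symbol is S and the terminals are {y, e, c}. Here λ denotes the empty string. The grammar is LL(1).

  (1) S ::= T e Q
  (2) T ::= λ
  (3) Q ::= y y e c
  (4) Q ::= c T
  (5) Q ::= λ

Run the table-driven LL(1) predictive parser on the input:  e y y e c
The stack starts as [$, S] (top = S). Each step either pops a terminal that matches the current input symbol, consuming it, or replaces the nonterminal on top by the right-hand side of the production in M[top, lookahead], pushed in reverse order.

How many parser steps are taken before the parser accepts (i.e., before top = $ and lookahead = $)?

8

step 1: stack=$ S  input=e y y e c $  — expand S ::= T e Q
step 2: stack=$ Q e T  input=e y y e c $  — expand T ::= λ
step 3: stack=$ Q e  input=e y y e c $  — match e
step 4: stack=$ Q  input=y y e c $  — expand Q ::= y y e c
step 5: stack=$ c e y y  input=y y e c $  — match y
step 6: stack=$ c e y  input=y e c $  — match y
step 7: stack=$ c e  input=e c $  — match e
step 8: stack=$ c  input=c $  — match c
Accept reached after 8 steps.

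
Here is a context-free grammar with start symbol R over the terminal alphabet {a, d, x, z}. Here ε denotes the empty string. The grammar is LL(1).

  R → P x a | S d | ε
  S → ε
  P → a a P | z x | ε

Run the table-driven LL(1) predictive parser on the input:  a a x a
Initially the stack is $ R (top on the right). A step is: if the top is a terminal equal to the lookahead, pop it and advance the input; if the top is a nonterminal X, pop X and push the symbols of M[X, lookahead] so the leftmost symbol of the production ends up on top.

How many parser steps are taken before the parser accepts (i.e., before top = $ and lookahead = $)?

7

     Stack        Input      Action
  1  $ R          a a x a $  expand R → P x a
  2  $ a x P      a a x a $  expand P → a a P
  3  $ a x P a a  a a x a $  match a
  4  $ a x P a    a x a $    match a
  5  $ a x P      x a $      expand P → ε
  6  $ a x        x a $      match x
  7  $ a          a $        match a
Accept reached after 7 steps.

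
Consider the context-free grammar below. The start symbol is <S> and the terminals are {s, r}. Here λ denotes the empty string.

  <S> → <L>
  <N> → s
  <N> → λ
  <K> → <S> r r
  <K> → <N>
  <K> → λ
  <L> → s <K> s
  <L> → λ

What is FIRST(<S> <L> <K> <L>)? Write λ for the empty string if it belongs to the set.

FIRST(<N>): from <N>→s we get {s}; from <N>→λ we get {λ}. So FIRST(<N>) = {λ, s}.
FIRST(<L>): from <L>→s <K> s we get {s}; from <L>→λ we get {λ}. So FIRST(<L>) = {λ, s}.
FIRST(<S>): from <S>→<L> we get {λ, s}. So FIRST(<S>) = {λ, s}.
FIRST(<K>): from <K>→<S> r r we get {r, s}; from <K>→<N> we get {λ, s}; from <K>→λ we get {λ}. So FIRST(<K>) = {λ, r, s}.
FIRST(<S> <L> <K> <L>): take FIRST of each symbol in turn, carrying on past any symbol whose FIRST contains λ; result {λ, r, s}.

{λ, r, s}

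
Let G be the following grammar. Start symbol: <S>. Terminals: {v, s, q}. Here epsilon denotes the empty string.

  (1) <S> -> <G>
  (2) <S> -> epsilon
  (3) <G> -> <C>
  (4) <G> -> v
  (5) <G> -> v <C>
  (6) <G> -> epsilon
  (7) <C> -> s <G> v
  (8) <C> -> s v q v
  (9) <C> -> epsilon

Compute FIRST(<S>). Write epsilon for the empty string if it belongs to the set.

{epsilon, s, v}

FIRST(<C>): from <C>->s <G> v we get {s}; from <C>->s v q v we get {s}; from <C>->epsilon we get {epsilon}. So FIRST(<C>) = {epsilon, s}.
FIRST(<G>): from <G>-><C> we get {epsilon, s}; from <G>->v we get {v}; from <G>->v <C> we get {v}; from <G>->epsilon we get {epsilon}. So FIRST(<G>) = {epsilon, s, v}.
FIRST(<S>): from <S>-><G> we get {epsilon, s, v}; from <S>->epsilon we get {epsilon}. So FIRST(<S>) = {epsilon, s, v}.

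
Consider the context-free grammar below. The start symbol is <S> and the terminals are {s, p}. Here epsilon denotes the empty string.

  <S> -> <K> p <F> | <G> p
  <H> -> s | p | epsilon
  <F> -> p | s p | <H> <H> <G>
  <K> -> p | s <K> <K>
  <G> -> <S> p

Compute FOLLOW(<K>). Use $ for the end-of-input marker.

FIRST(<H>): from <H>->s we get {s}; from <H>->p we get {p}; from <H>->epsilon we get {epsilon}. So FIRST(<H>) = {epsilon, p, s}.
FIRST(<K>): from <K>->p we get {p}; from <K>->s <K> <K> we get {s}. So FIRST(<K>) = {p, s}.
FIRST(<S>): from <S>-><K> p <F> we get {p, s}; from <S>-><G> p we get {p, s}. So FIRST(<S>) = {p, s}.
FIRST(<G>): from <G>-><S> p we get {p, s}. So FIRST(<G>) = {p, s}.
FIRST(<F>): from <F>->p we get {p}; from <F>->s p we get {s}; from <F>-><H> <H> <G> we get {p, s}. So FIRST(<F>) = {p, s}.
FOLLOW(<S>) includes $ since <S> is the start symbol.
FOLLOW(<S>): in <G>-><S> p, <S> is followed by p with FIRST {p}. Thus FOLLOW(<S>) = {$, p}.
FOLLOW(<H>): in <F>-><H> <H> <G> (occurrence 1), <H> is followed by <H> <G> with FIRST {p, s}; in <F>-><H> <H> <G> (occurrence 2), <H> is followed by <G> with FIRST {p, s}. Thus FOLLOW(<H>) = {p, s}.
FOLLOW(<F>): in <S>-><K> p <F>, the suffix after <F> is empty, so FOLLOW(<F>) ⊇ FOLLOW(<S>) = {$, p}. Thus FOLLOW(<F>) = {$, p}.
FOLLOW(<K>): in <S>-><K> p <F>, <K> is followed by p <F> with FIRST {p}; in <K>->s <K> <K> (occurrence 1), <K> is followed by <K> with FIRST {p, s}; in <K>->s <K> <K> (occurrence 2), the suffix after <K> is empty (adds nothing new). Thus FOLLOW(<K>) = {p, s}.
FOLLOW(<G>): in <S>-><G> p, <G> is followed by p with FIRST {p}; in <F>-><H> <H> <G>, the suffix after <G> is empty, so FOLLOW(<G>) ⊇ FOLLOW(<F>) = {$, p}. Thus FOLLOW(<G>) = {$, p}.

{p, s}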